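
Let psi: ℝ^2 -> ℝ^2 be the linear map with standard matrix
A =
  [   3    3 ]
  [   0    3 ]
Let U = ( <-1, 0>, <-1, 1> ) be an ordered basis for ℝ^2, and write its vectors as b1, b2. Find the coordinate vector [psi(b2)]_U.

Column 2 of [psi]_U is the U-coordinate vector of psi(b2).
In standard coordinates psi(b2) = A b2 = <0, 3>.
Converting to U: <0, 3> = -3b1 + 3b2, so the coordinate vector is <-3, 3>.

<-3, 3>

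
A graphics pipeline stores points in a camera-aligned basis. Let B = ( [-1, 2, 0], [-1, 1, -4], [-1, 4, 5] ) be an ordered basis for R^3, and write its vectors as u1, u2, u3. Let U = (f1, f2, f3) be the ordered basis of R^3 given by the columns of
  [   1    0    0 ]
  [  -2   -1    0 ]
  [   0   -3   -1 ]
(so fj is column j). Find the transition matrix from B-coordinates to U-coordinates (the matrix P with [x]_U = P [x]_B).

[[-1, -1, -1], [0, 1, -2], [0, 1, 1]]

Let M have columns uj and N have columns fj. Then for every x, N [x]_U = x = M [x]_B, so P = N^(-1) M.
Since det N = 1, N^(-1) has integer entries; multiplying gives P = [[-1, -1, -1], [0, 1, -2], [0, 1, 1]].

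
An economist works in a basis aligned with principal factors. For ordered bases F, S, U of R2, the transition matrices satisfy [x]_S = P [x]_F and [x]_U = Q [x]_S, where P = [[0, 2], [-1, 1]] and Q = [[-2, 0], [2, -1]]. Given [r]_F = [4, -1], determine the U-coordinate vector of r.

Apply P to get S-coordinates [-2, -5], then Q to get U-coordinates.
The result is [r]_U = [4, 1].

[4, 1]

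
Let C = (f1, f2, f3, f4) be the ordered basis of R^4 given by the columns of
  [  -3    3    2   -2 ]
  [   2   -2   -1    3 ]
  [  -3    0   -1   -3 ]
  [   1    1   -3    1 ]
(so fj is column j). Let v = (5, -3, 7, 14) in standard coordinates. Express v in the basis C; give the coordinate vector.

We seek scalars with c_1 f1 + ... + c_4 f4 = v; equivalently solve M c = v where the columns of M are f1, ..., f4.
Gaussian elimination on [M | v] yields c = (-2, 3, -4, 1).
Check: -2f1 + 3f2 - 4f3 + f4 = (5, -3, 7, 14).

(-2, 3, -4, 1)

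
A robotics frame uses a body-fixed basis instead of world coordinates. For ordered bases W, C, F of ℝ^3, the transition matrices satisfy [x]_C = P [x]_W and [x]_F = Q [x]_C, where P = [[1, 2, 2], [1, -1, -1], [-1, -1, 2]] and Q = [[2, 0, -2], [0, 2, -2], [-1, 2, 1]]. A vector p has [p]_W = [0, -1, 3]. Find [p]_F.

Apply P to get C-coordinates [4, -2, 7], then Q to get F-coordinates.
The result is [p]_F = [-6, -18, -1].

[-6, -18, -1]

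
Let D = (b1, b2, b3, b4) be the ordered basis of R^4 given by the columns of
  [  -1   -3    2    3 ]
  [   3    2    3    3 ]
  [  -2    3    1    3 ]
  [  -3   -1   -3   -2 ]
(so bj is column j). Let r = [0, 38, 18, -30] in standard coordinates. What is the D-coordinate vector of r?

Write r = c_1 b1 + ... + c_4 b4 and solve for the c_i.
Solving this 4x4 system gives c = (4, 4, 2, 4).
Check: 4b1 + 4b2 + 2b3 + 4b4 = [0, 38, 18, -30].

[4, 4, 2, 4]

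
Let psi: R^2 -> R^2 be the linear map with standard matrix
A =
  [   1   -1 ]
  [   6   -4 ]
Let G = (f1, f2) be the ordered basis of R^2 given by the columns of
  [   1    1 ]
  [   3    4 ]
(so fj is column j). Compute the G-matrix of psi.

With P the matrix whose columns are f1, f2, [psi]_G = P^(-1) A P.
Column by column: psi(f1) = A f1 = <-2, -6>; its G-coordinates <-2, 0> give column 1.
Continuing for each basis vector yields [psi]_G = [[-2, -2], [0, -1]].

[[-2, -2], [0, -1]]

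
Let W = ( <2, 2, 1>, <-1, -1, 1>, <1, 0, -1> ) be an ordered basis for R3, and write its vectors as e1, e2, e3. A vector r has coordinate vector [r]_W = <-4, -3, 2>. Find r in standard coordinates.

The coordinates say r = -4e1 - 3e2 + 2e3; adding the scaled basis vectors gives <-3, -5, -9>.

<-3, -5, -9>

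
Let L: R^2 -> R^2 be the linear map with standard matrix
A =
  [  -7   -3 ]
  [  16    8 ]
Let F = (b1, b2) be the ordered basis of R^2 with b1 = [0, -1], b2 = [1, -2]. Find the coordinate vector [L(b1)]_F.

Compute L(b1) = A b1 = [3, -8] in standard coordinates.
Then write this in F-coordinates: solve for y in y_1 b1 + y_2 b2 = [3, -8].
This gives y = [2, 3], which is column 1 of [L]_F.

[2, 3]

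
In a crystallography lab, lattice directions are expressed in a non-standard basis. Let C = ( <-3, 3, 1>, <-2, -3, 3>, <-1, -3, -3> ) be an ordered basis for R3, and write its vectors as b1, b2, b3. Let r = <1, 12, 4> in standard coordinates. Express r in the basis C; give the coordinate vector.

<1, -1, -2>

Write r = c_1 b1 + ... + c_3 b3 and solve for the c_i.
Solving this 3x3 system gives c = (1, -1, -2).
Check: b1 - b2 - 2b3 = <1, 12, 4>.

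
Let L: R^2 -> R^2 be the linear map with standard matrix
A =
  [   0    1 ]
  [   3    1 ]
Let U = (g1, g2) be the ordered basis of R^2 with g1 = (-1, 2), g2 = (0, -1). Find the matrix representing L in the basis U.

[[-2, 1], [-3, 3]]

The j-th column of [L]_U is [L(gj)]_U.
L(g1) = A g1 = (2, -1) = -2g1 - 3g2, so column 1 is (-2, -3).
Repeating for g2 and assembling the columns gives [[-2, 1], [-3, 3]].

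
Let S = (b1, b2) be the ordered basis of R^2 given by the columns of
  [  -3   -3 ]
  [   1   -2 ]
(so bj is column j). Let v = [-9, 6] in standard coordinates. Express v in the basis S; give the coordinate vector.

[4, -1]

We seek scalars with c_1 b1 + c_2 b2 = v; equivalently solve M c = v where the columns of M are b1, b2.
System: -3c_1 - 3c_2 = -9, c_1 - 2c_2 = 6; solving gives c_1 = 4, c_2 = -1.
Check: 4b1 - b2 = [-9, 6].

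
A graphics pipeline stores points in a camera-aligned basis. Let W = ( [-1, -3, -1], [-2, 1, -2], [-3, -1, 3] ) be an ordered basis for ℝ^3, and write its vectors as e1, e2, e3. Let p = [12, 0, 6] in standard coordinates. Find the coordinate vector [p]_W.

[-1, -4, -1]

We seek scalars with c_1 e1 + ... + c_3 e3 = p; equivalently solve M c = p where the columns of M are e1, ..., e3.
Gaussian elimination on [M | p] yields c = (-1, -4, -1).
Check: -e1 - 4e2 - e3 = [12, 0, 6].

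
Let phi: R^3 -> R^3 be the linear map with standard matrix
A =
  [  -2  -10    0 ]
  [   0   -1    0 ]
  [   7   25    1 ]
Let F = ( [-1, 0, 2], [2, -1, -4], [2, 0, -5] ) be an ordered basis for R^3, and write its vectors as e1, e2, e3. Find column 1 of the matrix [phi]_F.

[0, 0, 1]

Column 1 of [phi]_F is the F-coordinate vector of phi(e1).
In standard coordinates phi(e1) = A e1 = [2, 0, -5].
Converting to F: [2, 0, -5] = 0·e1 + 0·e2 + e3, so the coordinate vector is [0, 0, 1].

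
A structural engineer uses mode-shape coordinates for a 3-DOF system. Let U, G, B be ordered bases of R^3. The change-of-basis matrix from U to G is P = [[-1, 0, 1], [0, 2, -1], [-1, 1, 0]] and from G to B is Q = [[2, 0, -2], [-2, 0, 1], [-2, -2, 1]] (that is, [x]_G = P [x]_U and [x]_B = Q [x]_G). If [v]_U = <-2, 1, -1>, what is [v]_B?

Composing the changes, [v]_B = Q P [v]_U.
Q P = [[0, -2, 2], [1, 1, -2], [1, -3, 0]]; applying this to <-2, 1, -1> gives <-4, 1, -5>.

<-4, 1, -5>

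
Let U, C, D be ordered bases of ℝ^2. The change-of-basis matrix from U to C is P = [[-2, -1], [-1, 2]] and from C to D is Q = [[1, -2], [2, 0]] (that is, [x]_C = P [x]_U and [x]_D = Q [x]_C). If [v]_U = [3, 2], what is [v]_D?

Composing the changes, [v]_D = Q P [v]_U.
Q P = [[0, -5], [-4, -2]]; applying this to [3, 2] gives [-10, -16].

[-10, -16]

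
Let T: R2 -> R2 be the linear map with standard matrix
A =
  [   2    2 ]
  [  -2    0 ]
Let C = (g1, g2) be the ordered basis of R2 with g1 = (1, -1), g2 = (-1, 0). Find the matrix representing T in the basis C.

The j-th column of [T]_C is [T(gj)]_C.
T(g1) = A g1 = (0, -2) = 2g1 + 2g2, so column 1 is (2, 2).
Repeating for g2 and assembling the columns gives [[2, -2], [2, 0]].

[[2, -2], [2, 0]]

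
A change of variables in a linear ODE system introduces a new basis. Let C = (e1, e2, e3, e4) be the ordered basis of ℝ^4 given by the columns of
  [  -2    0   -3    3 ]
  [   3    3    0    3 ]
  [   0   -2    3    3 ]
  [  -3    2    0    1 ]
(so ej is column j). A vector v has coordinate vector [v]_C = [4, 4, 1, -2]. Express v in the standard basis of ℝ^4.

[-17, 18, -11, -6]

The coordinates say v = 4e1 + 4e2 + e3 - 2e4; adding the scaled basis vectors gives [-17, 18, -11, -6].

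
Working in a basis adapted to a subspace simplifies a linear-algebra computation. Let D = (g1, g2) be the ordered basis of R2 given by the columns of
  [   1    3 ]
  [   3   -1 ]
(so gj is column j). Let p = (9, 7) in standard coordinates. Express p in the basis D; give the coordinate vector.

We seek scalars with c_1 g1 + c_2 g2 = p; equivalently solve M c = p where the columns of M are g1, g2.
System: c_1 + 3c_2 = 9, 3c_1 - c_2 = 7; solving gives c_1 = 3, c_2 = 2.
Check: 3g1 + 2g2 = (9, 7).

(3, 2)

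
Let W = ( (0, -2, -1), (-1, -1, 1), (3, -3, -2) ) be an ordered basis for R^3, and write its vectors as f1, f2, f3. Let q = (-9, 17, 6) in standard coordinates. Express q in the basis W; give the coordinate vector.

Write q = c_1 f1 + ... + c_3 f3 and solve for the c_i.
Gaussian elimination on [M | q] yields c = (-1, -3, -4).
Check: -f1 - 3f2 - 4f3 = (-9, 17, 6).

(-1, -3, -4)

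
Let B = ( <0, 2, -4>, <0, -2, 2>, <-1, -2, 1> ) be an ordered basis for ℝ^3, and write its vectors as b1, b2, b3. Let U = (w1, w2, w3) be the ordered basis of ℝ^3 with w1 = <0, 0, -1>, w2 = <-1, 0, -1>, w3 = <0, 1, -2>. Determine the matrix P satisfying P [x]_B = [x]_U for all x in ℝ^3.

Let M have columns bj and N have columns wj. Then for every x, N [x]_U = x = M [x]_B, so P = N^(-1) M.
Since det N = 1, N^(-1) has integer entries; multiplying gives P = [[0, 2, 2], [0, 0, 1], [2, -2, -2]].

[[0, 2, 2], [0, 0, 1], [2, -2, -2]]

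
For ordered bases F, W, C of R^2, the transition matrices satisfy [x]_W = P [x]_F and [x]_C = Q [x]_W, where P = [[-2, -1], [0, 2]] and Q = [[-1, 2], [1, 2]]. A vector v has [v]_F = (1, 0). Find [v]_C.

(2, -2)

First [v]_W = P [v]_F = (-2, 0).
Then [v]_C = Q [v]_W = (2, -2).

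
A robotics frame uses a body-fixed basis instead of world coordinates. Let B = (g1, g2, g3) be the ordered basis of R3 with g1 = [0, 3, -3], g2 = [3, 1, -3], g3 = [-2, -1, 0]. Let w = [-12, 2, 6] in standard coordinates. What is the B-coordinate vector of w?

[2, -4, 0]

Write w = c_1 g1 + ... + c_3 g3 and solve for the c_i.
Solving this 3x3 system gives c = (2, -4, 0).
Check: 2g1 - 4g2 + 0·g3 = [-12, 2, 6].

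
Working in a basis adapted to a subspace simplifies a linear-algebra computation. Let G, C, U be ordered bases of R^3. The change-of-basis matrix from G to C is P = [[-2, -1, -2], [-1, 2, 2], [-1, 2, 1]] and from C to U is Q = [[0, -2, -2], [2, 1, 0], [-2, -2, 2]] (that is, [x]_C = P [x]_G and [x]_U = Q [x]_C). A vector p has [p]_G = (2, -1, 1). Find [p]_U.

Composing the changes, [p]_U = Q P [p]_G.
Q P = [[4, -8, -6], [-5, 0, -2], [4, 2, 2]]; applying this to (2, -1, 1) gives (10, -12, 8).

(10, -12, 8)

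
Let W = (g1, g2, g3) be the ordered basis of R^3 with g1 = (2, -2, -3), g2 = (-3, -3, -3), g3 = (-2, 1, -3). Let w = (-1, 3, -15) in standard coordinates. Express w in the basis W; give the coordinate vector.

We seek scalars with c_1 g1 + ... + c_3 g3 = w; equivalently solve M c = w where the columns of M are g1, ..., g3.
Solving this 3x3 system gives c = (2, -1, 4).
Check: 2g1 - g2 + 4g3 = (-1, 3, -15).

(2, -1, 4)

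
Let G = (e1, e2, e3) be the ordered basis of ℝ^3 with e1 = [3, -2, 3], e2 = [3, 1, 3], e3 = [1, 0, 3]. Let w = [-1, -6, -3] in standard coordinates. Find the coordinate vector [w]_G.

Write w = c_1 e1 + ... + c_3 e3 and solve for the c_i.
Row-reducing the augmented matrix [M | w] gives c = (2, -2, -1).
Check: 2e1 - 2e2 - e3 = [-1, -6, -3].

[2, -2, -1]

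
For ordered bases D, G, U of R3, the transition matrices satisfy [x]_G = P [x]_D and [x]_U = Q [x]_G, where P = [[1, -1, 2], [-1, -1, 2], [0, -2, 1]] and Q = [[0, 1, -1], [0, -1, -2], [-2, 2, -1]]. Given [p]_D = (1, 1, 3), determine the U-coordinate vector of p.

(3, -6, -5)

Composing the changes, [p]_U = Q P [p]_D.
Q P = [[-1, 1, 1], [1, 5, -4], [-4, 2, -1]]; applying this to (1, 1, 3) gives (3, -6, -5).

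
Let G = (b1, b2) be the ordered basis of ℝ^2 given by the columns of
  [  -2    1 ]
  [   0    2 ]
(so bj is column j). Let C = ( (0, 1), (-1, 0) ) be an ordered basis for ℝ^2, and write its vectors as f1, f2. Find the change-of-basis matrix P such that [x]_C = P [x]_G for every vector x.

Column j of P is [bj]_C, since P maps G-coordinates to C-coordinates.
Expressing b1 in C: b1 = 0·f1 + 2f2, so column 1 of P is (0, 2).
Doing the same for each bj gives P = [[0, 2], [2, -1]].

[[0, 2], [2, -1]]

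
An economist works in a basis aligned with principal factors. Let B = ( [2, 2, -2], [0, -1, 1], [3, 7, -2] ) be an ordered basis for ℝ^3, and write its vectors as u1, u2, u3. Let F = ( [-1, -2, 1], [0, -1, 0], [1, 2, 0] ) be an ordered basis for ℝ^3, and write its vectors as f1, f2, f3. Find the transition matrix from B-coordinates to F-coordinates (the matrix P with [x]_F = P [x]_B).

[[-2, 1, -2], [2, 1, -1], [0, 1, 1]]

Take x = uj: its B-coordinates are the j-th standard unit vector, so P e_j — column j of P — equals [uj]_F.
u1 = -2f1 + 2f2 + 0·f3, giving column 1 = [-2, 2, 0]; repeating for each j gives P = [[-2, 1, -2], [2, 1, -1], [0, 1, 1]].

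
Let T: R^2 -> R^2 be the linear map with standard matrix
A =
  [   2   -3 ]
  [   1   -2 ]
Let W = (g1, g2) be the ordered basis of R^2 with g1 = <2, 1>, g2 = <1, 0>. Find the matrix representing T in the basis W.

Let P have columns g1, g2. Then [T]_W = P^(-1) A P.
Here det P = -1, so P^(-1) is integer; computing A P first and then P^(-1)(A P) gives [[0, 1], [1, 0]].

[[0, 1], [1, 0]]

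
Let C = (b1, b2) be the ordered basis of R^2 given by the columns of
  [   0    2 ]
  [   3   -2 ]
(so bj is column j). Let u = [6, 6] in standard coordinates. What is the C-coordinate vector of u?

[u]_C is the unique c with M c = u, where M has columns b1, b2.
System: 0c_1 + 2c_2 = 6, 3c_1 - 2c_2 = 6; solving gives c_1 = 4, c_2 = 3.
Check: 4b1 + 3b2 = [6, 6].

[4, 3]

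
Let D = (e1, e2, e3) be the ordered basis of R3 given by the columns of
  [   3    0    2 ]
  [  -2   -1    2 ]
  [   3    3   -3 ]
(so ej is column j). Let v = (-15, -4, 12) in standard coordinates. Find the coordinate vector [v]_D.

(-3, 4, -3)

[v]_D is the unique c with M c = v, where M has columns e1, ..., e3.
Solving this 3x3 system gives c = (-3, 4, -3).
Check: -3e1 + 4e2 - 3e3 = (-15, -4, 12).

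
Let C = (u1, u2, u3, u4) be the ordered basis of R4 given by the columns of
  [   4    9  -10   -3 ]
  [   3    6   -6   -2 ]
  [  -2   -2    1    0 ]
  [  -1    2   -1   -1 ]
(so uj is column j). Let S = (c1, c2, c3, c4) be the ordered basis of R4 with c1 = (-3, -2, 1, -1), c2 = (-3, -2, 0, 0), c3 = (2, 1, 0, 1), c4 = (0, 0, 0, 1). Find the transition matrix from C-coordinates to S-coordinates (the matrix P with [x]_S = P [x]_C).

Let M have columns uj and N have columns cj. Then for every x, N [x]_S = x = M [x]_C, so P = N^(-1) M.
Since det N = 1, N^(-1) has integer entries; multiplying gives P = [[-2, -2, 1, 0], [0, -1, 1, 1], [-1, 0, -2, 0], [-2, 0, 2, -1]].

[[-2, -2, 1, 0], [0, -1, 1, 1], [-1, 0, -2, 0], [-2, 0, 2, -1]]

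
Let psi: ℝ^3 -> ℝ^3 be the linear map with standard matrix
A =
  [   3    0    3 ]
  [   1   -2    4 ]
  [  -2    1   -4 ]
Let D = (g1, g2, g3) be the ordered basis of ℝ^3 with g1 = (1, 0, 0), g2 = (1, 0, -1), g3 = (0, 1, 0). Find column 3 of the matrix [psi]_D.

Column 3 of [psi]_D is the D-coordinate vector of psi(g3).
In standard coordinates psi(g3) = A g3 = (0, -2, 1).
Converting to D: (0, -2, 1) = g1 - g2 - 2g3, so the coordinate vector is (1, -1, -2).

(1, -1, -2)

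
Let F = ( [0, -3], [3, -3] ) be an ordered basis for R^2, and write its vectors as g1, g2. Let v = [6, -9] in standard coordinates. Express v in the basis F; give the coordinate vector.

We seek scalars with c_1 g1 + c_2 g2 = v; equivalently solve M c = v where the columns of M are g1, g2.
System: 0c_1 + 3c_2 = 6, -3c_1 - 3c_2 = -9; solving gives c_1 = 1, c_2 = 2.
Check: g1 + 2g2 = [6, -9].

[1, 2]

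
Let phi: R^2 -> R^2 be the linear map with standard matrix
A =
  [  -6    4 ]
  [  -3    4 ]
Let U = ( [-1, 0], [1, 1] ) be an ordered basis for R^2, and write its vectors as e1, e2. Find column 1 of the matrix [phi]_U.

Compute phi(e1) = A e1 = [6, 3] in standard coordinates.
Then write this in U-coordinates: solve for y in y_1 e1 + y_2 e2 = [6, 3].
This gives y = [-3, 3], which is column 1 of [phi]_U.

[-3, 3]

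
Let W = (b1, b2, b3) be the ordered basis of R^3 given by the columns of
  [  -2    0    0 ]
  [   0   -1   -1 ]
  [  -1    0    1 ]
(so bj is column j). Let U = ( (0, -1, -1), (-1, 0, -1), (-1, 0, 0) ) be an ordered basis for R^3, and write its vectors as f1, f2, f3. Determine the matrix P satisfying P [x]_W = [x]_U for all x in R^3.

Let M have columns bj and N have columns fj. Then for every x, N [x]_U = x = M [x]_W, so P = N^(-1) M.
Since det N = -1, N^(-1) has integer entries; multiplying gives P = [[0, 1, 1], [1, -1, -2], [1, 1, 2]].

[[0, 1, 1], [1, -1, -2], [1, 1, 2]]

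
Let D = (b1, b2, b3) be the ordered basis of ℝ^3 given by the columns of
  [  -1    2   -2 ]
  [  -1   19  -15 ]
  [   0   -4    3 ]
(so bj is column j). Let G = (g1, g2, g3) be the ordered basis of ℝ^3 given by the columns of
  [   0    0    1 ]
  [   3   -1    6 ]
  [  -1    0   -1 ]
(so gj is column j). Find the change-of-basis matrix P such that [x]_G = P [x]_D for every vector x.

[[1, 2, -1], [-2, -1, 0], [-1, 2, -2]]

Let M have columns bj and N have columns gj. Then for every x, N [x]_G = x = M [x]_D, so P = N^(-1) M.
Since det N = -1, N^(-1) has integer entries; multiplying gives P = [[1, 2, -1], [-2, -1, 0], [-1, 2, -2]].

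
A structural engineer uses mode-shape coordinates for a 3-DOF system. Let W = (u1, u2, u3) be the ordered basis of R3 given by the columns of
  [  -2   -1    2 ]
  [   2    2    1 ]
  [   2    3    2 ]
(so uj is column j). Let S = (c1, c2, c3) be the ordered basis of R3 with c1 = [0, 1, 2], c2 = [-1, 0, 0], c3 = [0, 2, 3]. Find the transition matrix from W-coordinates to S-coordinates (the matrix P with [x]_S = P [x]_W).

[[-2, 0, 1], [2, 1, -2], [2, 1, 0]]

Let M have columns uj and N have columns cj. Then for every x, N [x]_S = x = M [x]_W, so P = N^(-1) M.
Since det N = -1, N^(-1) has integer entries; multiplying gives P = [[-2, 0, 1], [2, 1, -2], [2, 1, 0]].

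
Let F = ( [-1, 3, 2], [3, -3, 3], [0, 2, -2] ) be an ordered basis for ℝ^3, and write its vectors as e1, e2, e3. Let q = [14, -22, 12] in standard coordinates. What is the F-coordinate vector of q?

[-2, 4, -2]

We seek scalars with c_1 e1 + ... + c_3 e3 = q; equivalently solve M c = q where the columns of M are e1, ..., e3.
Solving this 3x3 system gives c = (-2, 4, -2).
Check: -2e1 + 4e2 - 2e3 = [14, -22, 12].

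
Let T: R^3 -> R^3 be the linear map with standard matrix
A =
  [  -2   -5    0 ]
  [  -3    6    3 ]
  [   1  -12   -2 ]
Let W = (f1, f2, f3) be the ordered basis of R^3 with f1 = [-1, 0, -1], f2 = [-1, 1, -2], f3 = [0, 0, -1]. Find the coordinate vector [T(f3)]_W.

[3, -3, 1]

Column 3 of [T]_W is the W-coordinate vector of T(f3).
In standard coordinates T(f3) = A f3 = [0, -3, 2].
Converting to W: [0, -3, 2] = 3f1 - 3f2 + f3, so the coordinate vector is [3, -3, 1].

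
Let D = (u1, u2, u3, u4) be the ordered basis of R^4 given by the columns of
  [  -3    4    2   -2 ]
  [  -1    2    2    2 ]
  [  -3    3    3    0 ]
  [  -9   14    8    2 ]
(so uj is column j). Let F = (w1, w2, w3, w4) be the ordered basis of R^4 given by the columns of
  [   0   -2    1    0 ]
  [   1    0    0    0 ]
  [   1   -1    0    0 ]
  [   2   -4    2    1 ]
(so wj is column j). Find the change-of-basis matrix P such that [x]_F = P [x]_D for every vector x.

[[-1, 2, 2, 2], [2, -1, -1, 2], [1, 2, 0, 2], [-1, 2, 0, 2]]

Column j of P is [uj]_F, since P maps D-coordinates to F-coordinates.
Expressing u1 in F: u1 = -w1 + 2w2 + w3 - w4, so column 1 of P is (-1, 2, 1, -1).
Doing the same for each uj gives P = [[-1, 2, 2, 2], [2, -1, -1, 2], [1, 2, 0, 2], [-1, 2, 0, 2]].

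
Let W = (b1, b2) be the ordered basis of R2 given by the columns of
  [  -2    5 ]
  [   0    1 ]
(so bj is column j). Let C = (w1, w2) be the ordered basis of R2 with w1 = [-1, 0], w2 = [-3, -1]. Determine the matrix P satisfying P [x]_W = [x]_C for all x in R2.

[[2, -2], [0, -1]]

Let M have columns bj and N have columns wj. Then for every x, N [x]_C = x = M [x]_W, so P = N^(-1) M.
Since det N = 1, N^(-1) has integer entries; multiplying gives P = [[2, -2], [0, -1]].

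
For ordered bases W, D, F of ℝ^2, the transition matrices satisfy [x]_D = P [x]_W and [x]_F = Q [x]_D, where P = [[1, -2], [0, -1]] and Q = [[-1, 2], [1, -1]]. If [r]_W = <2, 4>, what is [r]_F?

<-2, -2>

Composing the changes, [r]_F = Q P [r]_W.
Q P = [[-1, 0], [1, -1]]; applying this to <2, 4> gives <-2, -2>.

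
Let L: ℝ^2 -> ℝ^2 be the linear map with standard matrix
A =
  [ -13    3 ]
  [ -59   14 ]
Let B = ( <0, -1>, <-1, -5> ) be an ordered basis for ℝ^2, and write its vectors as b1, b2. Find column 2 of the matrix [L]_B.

<1, 2>

Compute L(b2) = A b2 = <-2, -11> in standard coordinates.
Then write this in B-coordinates: solve for y in y_1 b1 + y_2 b2 = <-2, -11>.
This gives y = <1, 2>, which is column 2 of [L]_B.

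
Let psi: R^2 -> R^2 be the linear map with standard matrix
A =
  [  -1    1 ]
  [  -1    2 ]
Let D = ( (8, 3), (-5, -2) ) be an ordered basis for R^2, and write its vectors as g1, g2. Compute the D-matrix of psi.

[[0, 1], [1, 1]]

Let P have columns g1, g2. Then [psi]_D = P^(-1) A P.
Here det P = -1, so P^(-1) is integer; computing A P first and then P^(-1)(A P) gives [[0, 1], [1, 1]].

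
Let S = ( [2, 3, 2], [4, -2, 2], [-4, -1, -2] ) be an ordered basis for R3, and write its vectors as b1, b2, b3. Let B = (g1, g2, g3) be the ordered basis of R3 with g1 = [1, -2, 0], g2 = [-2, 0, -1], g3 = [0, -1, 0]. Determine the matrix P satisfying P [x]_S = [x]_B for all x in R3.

[[-2, 0, 0], [-2, -2, 2], [1, 2, 1]]

Let M have columns bj and N have columns gj. Then for every x, N [x]_B = x = M [x]_S, so P = N^(-1) M.
Since det N = -1, N^(-1) has integer entries; multiplying gives P = [[-2, 0, 0], [-2, -2, 2], [1, 2, 1]].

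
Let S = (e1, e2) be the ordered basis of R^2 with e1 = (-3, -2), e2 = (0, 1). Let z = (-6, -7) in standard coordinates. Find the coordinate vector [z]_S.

(2, -3)

Write z = c_1 e1 + c_2 e2 and solve for the c_i.
System: -3c_1 + 0c_2 = -6, -2c_1 + c_2 = -7; solving gives c_1 = 2, c_2 = -3.
Check: 2e1 - 3e2 = (-6, -7).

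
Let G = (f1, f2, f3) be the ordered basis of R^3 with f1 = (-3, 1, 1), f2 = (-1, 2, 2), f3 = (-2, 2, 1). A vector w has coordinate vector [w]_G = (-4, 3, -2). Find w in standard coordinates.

(13, -2, 0)

w = M [w]_G, where M has columns f1, ..., f3.
Carrying out the matrix-vector product, w = (13, -2, 0).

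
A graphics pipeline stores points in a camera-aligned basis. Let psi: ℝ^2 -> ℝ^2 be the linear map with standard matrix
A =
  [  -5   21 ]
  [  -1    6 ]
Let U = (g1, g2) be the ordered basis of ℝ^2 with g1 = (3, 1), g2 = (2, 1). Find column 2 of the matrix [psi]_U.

Compute psi(g2) = A g2 = (11, 4) in standard coordinates.
Then write this in U-coordinates: solve for y in y_1 g1 + y_2 g2 = (11, 4).
This gives y = (3, 1), which is column 2 of [psi]_U.

(3, 1)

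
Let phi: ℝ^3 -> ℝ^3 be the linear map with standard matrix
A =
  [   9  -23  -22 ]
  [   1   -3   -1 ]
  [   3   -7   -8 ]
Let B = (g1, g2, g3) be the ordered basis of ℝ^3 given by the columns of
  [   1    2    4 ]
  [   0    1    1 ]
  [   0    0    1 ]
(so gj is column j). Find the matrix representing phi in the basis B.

With P the matrix whose columns are g1, ..., g3, [phi]_B = P^(-1) A P.
Column by column: phi(g1) = A g1 = (9, 1, 3); its B-coordinates (1, -2, 3) give column 1.
Continuing for each basis vector yields [phi]_B = [[1, -1, -3], [-2, 0, 3], [3, -1, -3]].

[[1, -1, -3], [-2, 0, 3], [3, -1, -3]]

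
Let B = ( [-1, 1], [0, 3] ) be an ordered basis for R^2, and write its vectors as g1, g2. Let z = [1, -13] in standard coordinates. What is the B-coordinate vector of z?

[-1, -4]

[z]_B is the unique c with M c = z, where M has columns g1, g2.
System: -c_1 + 0c_2 = 1, c_1 + 3c_2 = -13; solving gives c_1 = -1, c_2 = -4.
Check: -g1 - 4g2 = [1, -13].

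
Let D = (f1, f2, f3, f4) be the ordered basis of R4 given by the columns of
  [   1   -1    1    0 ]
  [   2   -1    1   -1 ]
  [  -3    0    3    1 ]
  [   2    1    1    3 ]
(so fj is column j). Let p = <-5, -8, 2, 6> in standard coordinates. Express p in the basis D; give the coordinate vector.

Write p = c_1 f1 + ... + c_4 f4 and solve for the c_i.
Row-reducing the augmented matrix [M | p] gives c = (-1, 3, -1, 2).
Check: -f1 + 3f2 - f3 + 2f4 = <-5, -8, 2, 6>.

<-1, 3, -1, 2>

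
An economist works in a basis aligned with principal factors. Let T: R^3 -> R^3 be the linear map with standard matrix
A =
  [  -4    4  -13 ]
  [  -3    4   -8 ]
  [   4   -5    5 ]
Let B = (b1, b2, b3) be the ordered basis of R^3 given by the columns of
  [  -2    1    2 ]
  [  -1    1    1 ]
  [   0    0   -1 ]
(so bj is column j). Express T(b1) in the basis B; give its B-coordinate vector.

(1, 0, 3)

Column 1 of [T]_B is the B-coordinate vector of T(b1).
In standard coordinates T(b1) = A b1 = (4, 2, -3).
Converting to B: (4, 2, -3) = b1 + 0·b2 + 3b3, so the coordinate vector is (1, 0, 3).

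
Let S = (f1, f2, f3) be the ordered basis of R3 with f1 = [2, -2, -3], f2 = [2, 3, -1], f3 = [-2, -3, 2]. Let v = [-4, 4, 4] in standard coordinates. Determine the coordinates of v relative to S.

[-2, -2, -2]

[v]_S is the unique c with M c = v, where M has columns f1, ..., f3.
Gaussian elimination on [M | v] yields c = (-2, -2, -2).
Check: -2f1 - 2f2 - 2f3 = [-4, 4, 4].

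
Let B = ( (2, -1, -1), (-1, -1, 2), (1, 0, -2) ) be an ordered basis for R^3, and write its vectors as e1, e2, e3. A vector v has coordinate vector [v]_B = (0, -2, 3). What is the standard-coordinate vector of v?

v = M [v]_B, where M has columns e1, ..., e3.
Carrying out the matrix-vector product, v = (5, 2, -10).

(5, 2, -10)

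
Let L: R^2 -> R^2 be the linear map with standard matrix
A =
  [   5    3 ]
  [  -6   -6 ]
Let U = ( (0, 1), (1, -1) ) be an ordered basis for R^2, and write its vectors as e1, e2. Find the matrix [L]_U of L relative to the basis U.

[[-3, 2], [3, 2]]

With P the matrix whose columns are e1, e2, [L]_U = P^(-1) A P.
Column by column: L(e1) = A e1 = (3, -6); its U-coordinates (-3, 3) give column 1.
Continuing for each basis vector yields [L]_U = [[-3, 2], [3, 2]].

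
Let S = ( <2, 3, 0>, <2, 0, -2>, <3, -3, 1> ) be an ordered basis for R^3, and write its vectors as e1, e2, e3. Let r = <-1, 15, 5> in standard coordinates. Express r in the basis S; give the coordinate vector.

[r]_S is the unique c with M c = r, where M has columns e1, ..., e3.
Solving this 3x3 system gives c = (4, -3, -1).
Check: 4e1 - 3e2 - e3 = <-1, 15, 5>.

<4, -3, -1>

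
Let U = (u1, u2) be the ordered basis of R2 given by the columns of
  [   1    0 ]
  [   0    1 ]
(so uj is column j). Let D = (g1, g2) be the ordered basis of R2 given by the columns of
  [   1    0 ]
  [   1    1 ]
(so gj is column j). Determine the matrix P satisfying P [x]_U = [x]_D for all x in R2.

Column j of P is [uj]_D, since P maps U-coordinates to D-coordinates.
Expressing u1 in D: u1 = g1 - g2, so column 1 of P is (1, -1).
Doing the same for each uj gives P = [[1, 0], [-1, 1]].

[[1, 0], [-1, 1]]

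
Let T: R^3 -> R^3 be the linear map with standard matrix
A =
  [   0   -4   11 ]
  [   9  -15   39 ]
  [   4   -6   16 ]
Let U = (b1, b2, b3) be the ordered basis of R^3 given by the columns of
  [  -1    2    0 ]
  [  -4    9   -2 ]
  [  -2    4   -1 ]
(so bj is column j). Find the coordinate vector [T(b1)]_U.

(0, -3, 0)

Compute T(b1) = A b1 = (-6, -27, -12) in standard coordinates.
Then write this in U-coordinates: solve for y in y_1 b1 + ... + y_3 b3 = (-6, -27, -12).
This gives y = (0, -3, 0), which is column 1 of [T]_U.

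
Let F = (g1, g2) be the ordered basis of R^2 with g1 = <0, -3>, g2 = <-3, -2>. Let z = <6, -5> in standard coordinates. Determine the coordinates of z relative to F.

<3, -2>

We seek scalars with c_1 g1 + c_2 g2 = z; equivalently solve M c = z where the columns of M are g1, g2.
System: 0c_1 - 3c_2 = 6, -3c_1 - 2c_2 = -5; solving gives c_1 = 3, c_2 = -2.
Check: 3g1 - 2g2 = <6, -5>.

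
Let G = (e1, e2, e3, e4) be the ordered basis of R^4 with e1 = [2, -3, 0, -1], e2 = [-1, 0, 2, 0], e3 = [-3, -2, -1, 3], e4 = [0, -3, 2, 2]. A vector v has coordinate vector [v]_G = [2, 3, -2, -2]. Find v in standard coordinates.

[7, 4, 4, -12]

v = M [v]_G, where M has columns e1, ..., e4.
Carrying out the matrix-vector product, v = [7, 4, 4, -12].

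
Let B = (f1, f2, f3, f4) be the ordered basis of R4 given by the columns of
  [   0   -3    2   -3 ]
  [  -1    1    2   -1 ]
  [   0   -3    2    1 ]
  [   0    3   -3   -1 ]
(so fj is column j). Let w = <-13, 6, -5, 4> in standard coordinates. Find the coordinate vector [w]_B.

Write w = c_1 f1 + ... + c_4 f4 and solve for the c_i.
Gaussian elimination on [M | w] yields c = (-3, 3, 1, 2).
Check: -3f1 + 3f2 + f3 + 2f4 = <-13, 6, -5, 4>.

<-3, 3, 1, 2>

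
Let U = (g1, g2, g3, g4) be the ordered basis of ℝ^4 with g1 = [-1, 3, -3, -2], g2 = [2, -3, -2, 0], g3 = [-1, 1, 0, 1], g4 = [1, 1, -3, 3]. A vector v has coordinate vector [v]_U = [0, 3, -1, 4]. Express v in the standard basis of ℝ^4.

[11, -6, -18, 11]

By definition v = 0·g1 + 3g2 - g3 + 4g4.
Summing componentwise gives [11, -6, -18, 11].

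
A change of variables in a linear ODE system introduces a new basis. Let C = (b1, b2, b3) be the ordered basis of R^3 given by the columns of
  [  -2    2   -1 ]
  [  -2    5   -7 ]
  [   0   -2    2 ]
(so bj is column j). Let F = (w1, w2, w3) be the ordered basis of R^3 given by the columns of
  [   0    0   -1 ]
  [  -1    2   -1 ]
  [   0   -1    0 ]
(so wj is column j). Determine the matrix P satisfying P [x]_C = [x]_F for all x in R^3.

[[0, 1, 2], [0, 2, -2], [2, -2, 1]]

Let M have columns bj and N have columns wj. Then for every x, N [x]_F = x = M [x]_C, so P = N^(-1) M.
Since det N = -1, N^(-1) has integer entries; multiplying gives P = [[0, 1, 2], [0, 2, -2], [2, -2, 1]].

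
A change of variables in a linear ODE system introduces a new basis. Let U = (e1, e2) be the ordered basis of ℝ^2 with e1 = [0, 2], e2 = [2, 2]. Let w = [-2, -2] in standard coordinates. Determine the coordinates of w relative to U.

[0, -1]

[w]_U is the unique c with M c = w, where M has columns e1, e2.
System: 0c_1 + 2c_2 = -2, 2c_1 + 2c_2 = -2; solving gives c_1 = 0, c_2 = -1.
Check: 0·e1 - e2 = [-2, -2].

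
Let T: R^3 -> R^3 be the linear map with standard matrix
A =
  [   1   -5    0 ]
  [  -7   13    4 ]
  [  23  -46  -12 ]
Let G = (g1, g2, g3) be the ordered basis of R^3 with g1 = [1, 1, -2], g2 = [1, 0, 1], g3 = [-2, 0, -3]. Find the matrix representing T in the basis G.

The j-th column of [T]_G is [T(gj)]_G.
T(g1) = A g1 = [-4, -2, 1] = -2g1 + 0·g2 + g3, so column 1 is [-2, 0, 1].
Repeating for g2, g3 and assembling the columns gives [[-2, -3, 2], [0, 2, 0], [1, -1, 2]].

[[-2, -3, 2], [0, 2, 0], [1, -1, 2]]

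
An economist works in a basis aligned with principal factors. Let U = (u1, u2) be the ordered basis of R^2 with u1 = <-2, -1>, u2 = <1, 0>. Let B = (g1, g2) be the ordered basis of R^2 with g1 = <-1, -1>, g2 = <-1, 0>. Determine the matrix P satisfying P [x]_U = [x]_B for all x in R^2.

[[1, 0], [1, -1]]

Column j of P is [uj]_B, since P maps U-coordinates to B-coordinates.
Expressing u1 in B: u1 = g1 + g2, so column 1 of P is <1, 1>.
Doing the same for each uj gives P = [[1, 0], [1, -1]].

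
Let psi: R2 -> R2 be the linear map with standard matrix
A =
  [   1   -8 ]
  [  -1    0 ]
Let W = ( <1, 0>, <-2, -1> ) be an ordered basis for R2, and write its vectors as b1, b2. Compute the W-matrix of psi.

The j-th column of [psi]_W is [psi(bj)]_W.
psi(b1) = A b1 = <1, -1> = 3b1 + b2, so column 1 is <3, 1>.
Repeating for b2 and assembling the columns gives [[3, 2], [1, -2]].

[[3, 2], [1, -2]]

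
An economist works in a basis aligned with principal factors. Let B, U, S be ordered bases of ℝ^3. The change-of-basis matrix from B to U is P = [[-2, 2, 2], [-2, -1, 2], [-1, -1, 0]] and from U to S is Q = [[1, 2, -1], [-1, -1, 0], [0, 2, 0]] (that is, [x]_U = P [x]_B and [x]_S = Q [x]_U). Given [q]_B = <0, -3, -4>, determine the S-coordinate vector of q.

<-27, 19, -10>

Composing the changes, [q]_S = Q P [q]_B.
Q P = [[-5, 1, 6], [4, -1, -4], [-4, -2, 4]]; applying this to <0, -3, -4> gives <-27, 19, -10>.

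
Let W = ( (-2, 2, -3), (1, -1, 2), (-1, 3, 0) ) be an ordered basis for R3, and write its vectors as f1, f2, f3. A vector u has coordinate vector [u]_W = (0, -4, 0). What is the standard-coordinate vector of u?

(-4, 4, -8)

By definition u = 0·f1 - 4f2 + 0·f3.
Summing componentwise gives (-4, 4, -8).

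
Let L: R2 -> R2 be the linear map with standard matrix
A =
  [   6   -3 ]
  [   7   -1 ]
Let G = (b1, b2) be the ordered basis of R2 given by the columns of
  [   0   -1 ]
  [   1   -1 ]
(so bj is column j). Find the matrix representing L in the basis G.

The j-th column of [L]_G is [L(bj)]_G.
L(b1) = A b1 = <-3, -1> = 2b1 + 3b2, so column 1 is <2, 3>.
Repeating for b2 and assembling the columns gives [[2, -3], [3, 3]].

[[2, -3], [3, 3]]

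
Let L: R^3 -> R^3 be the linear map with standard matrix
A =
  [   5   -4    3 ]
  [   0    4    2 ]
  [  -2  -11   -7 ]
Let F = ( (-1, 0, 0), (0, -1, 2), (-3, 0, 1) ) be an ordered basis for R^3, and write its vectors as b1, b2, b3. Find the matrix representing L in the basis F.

[[-1, -1, 3], [0, 0, -2], [2, -3, 3]]

The j-th column of [L]_F is [L(bj)]_F.
L(b1) = A b1 = (-5, 0, 2) = -b1 + 0·b2 + 2b3, so column 1 is (-1, 0, 2).
Repeating for b2, b3 and assembling the columns gives [[-1, -1, 3], [0, 0, -2], [2, -3, 3]].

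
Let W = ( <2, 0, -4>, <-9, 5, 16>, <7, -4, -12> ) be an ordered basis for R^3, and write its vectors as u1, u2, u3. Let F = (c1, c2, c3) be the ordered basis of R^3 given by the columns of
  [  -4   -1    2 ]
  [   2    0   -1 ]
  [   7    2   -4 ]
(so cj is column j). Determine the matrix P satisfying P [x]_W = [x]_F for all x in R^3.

Let M have columns uj and N have columns cj. Then for every x, N [x]_F = x = M [x]_W, so P = N^(-1) M.
Since det N = -1, N^(-1) has integer entries; multiplying gives P = [[0, 2, -2], [-2, -1, 1], [0, -1, 0]].

[[0, 2, -2], [-2, -1, 1], [0, -1, 0]]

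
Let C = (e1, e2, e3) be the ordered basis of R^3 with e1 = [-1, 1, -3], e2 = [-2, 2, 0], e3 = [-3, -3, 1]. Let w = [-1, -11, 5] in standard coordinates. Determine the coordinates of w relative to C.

[-1, -2, 2]

[w]_C is the unique c with M c = w, where M has columns e1, ..., e3.
Row-reducing the augmented matrix [M | w] gives c = (-1, -2, 2).
Check: -e1 - 2e2 + 2e3 = [-1, -11, 5].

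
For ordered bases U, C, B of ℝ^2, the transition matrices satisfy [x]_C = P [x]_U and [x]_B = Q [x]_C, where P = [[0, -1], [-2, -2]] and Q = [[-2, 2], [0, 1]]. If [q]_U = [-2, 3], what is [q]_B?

Composing the changes, [q]_B = Q P [q]_U.
Q P = [[-4, -2], [-2, -2]]; applying this to [-2, 3] gives [2, -2].

[2, -2]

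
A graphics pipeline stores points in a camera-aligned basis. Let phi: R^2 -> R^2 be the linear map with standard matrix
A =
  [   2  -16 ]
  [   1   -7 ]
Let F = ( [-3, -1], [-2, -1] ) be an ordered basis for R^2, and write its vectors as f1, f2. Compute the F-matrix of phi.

Let P have columns f1, f2. Then [phi]_F = P^(-1) A P.
Here det P = 1, so P^(-1) is integer; computing A P first and then P^(-1)(A P) gives [[-2, -2], [-2, -3]].

[[-2, -2], [-2, -3]]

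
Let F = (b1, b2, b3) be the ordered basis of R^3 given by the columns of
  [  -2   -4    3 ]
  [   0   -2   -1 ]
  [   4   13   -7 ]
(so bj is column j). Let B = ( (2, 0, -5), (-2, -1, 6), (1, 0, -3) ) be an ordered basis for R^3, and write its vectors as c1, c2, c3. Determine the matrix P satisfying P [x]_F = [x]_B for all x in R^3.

Take x = bj: its F-coordinates are the j-th standard unit vector, so P e_j — column j of P — equals [bj]_B.
b1 = -2c1 + 0·c2 + 2c3, giving column 1 = (-2, 0, 2); repeating for each j gives P = [[-2, 1, 2], [0, 2, 1], [2, -2, 1]].

[[-2, 1, 2], [0, 2, 1], [2, -2, 1]]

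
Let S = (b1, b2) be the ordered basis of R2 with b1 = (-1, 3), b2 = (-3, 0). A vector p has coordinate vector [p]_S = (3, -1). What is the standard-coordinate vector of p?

(0, 9)

The coordinates say p = 3b1 - b2; adding the scaled basis vectors gives (0, 9).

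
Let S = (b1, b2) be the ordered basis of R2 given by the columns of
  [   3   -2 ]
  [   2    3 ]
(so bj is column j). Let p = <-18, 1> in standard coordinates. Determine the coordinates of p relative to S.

<-4, 3>

Write p = c_1 b1 + c_2 b2 and solve for the c_i.
System: 3c_1 - 2c_2 = -18, 2c_1 + 3c_2 = 1; solving gives c_1 = -4, c_2 = 3.
Check: -4b1 + 3b2 = <-18, 1>.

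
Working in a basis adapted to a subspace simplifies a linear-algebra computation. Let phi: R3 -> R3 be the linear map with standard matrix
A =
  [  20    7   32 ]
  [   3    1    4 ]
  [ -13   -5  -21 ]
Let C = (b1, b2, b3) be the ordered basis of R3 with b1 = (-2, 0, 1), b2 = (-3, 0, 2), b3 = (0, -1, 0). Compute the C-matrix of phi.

[[1, 1, -1], [2, -2, 3], [2, 1, 1]]

Let P have columns b1, ..., b3. Then [phi]_C = P^(-1) A P.
Here det P = -1, so P^(-1) is integer; computing A P first and then P^(-1)(A P) gives [[1, 1, -1], [2, -2, 3], [2, 1, 1]].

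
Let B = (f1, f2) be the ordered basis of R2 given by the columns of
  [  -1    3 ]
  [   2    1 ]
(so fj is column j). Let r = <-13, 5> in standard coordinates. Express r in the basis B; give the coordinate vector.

<4, -3>

Write r = c_1 f1 + c_2 f2 and solve for the c_i.
System: -c_1 + 3c_2 = -13, 2c_1 + c_2 = 5; solving gives c_1 = 4, c_2 = -3.
Check: 4f1 - 3f2 = <-13, 5>.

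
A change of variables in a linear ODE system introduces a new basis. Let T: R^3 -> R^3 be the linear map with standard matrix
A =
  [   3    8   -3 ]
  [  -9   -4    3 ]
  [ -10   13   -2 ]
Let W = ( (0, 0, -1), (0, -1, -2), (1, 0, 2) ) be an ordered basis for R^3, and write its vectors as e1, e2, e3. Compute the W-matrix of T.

[[-2, 1, 2], [3, 2, 3], [3, -2, -3]]

The j-th column of [T]_W is [T(ej)]_W.
T(e1) = A e1 = (3, -3, 2) = -2e1 + 3e2 + 3e3, so column 1 is (-2, 3, 3).
Repeating for e2, e3 and assembling the columns gives [[-2, 1, 2], [3, 2, 3], [3, -2, -3]].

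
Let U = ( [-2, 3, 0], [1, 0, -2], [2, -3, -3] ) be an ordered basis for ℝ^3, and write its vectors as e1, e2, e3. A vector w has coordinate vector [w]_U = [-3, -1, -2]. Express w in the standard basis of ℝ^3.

The coordinates say w = -3e1 - e2 - 2e3; adding the scaled basis vectors gives [1, -3, 8].

[1, -3, 8]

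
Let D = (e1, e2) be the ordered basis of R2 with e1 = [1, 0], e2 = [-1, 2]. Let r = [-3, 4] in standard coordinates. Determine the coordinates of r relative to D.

We seek scalars with c_1 e1 + c_2 e2 = r; equivalently solve M c = r where the columns of M are e1, e2.
System: c_1 - c_2 = -3, 0c_1 + 2c_2 = 4; solving gives c_1 = -1, c_2 = 2.
Check: -e1 + 2e2 = [-3, 4].

[-1, 2]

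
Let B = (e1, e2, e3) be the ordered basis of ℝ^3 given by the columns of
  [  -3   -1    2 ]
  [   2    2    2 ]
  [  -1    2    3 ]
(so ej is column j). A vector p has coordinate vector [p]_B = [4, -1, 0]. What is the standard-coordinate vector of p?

[-11, 6, -6]

The coordinates say p = 4e1 - e2 + 0·e3; adding the scaled basis vectors gives [-11, 6, -6].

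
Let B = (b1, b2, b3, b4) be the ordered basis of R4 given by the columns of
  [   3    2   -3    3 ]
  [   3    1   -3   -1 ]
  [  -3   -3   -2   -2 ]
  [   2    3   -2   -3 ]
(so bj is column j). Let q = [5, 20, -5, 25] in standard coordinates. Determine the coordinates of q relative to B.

[4, 1, -1, -4]

We seek scalars with c_1 b1 + ... + c_4 b4 = q; equivalently solve M c = q where the columns of M are b1, ..., b4.
Row-reducing the augmented matrix [M | q] gives c = (4, 1, -1, -4).
Check: 4b1 + b2 - b3 - 4b4 = [5, 20, -5, 25].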